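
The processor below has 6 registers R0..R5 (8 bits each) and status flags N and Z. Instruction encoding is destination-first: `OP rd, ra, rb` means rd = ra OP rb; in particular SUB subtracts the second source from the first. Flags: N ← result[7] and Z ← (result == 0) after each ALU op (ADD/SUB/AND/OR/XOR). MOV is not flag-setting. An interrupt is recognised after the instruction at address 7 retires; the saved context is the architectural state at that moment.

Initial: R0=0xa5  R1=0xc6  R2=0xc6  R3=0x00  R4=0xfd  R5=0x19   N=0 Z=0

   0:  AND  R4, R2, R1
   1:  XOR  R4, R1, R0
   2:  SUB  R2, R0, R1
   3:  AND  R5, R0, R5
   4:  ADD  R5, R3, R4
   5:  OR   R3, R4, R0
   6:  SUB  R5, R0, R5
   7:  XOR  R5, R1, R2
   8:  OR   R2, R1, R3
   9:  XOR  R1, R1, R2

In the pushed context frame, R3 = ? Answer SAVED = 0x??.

SAVED = 0xe7

after  0: R0=0xa5 R1=0xc6 R2=0xc6 R3=0x00 R4=0xc6 R5=0x19  N=1 Z=0
after  1: R0=0xa5 R1=0xc6 R2=0xc6 R3=0x00 R4=0x63 R5=0x19  N=0 Z=0
after  2: R0=0xa5 R1=0xc6 R2=0xdf R3=0x00 R4=0x63 R5=0x19  N=1 Z=0
after  3: R0=0xa5 R1=0xc6 R2=0xdf R3=0x00 R4=0x63 R5=0x01  N=0 Z=0
after  4: R0=0xa5 R1=0xc6 R2=0xdf R3=0x00 R4=0x63 R5=0x63  N=0 Z=0
after  5: R0=0xa5 R1=0xc6 R2=0xdf R3=0xe7 R4=0x63 R5=0x63  N=1 Z=0
after  6: R0=0xa5 R1=0xc6 R2=0xdf R3=0xe7 R4=0x63 R5=0x42  N=0 Z=0
after  7: R0=0xa5 R1=0xc6 R2=0xdf R3=0xe7 R4=0x63 R5=0x19  N=0 Z=0
-- IRQ taken; context saved, return-PC = 8 --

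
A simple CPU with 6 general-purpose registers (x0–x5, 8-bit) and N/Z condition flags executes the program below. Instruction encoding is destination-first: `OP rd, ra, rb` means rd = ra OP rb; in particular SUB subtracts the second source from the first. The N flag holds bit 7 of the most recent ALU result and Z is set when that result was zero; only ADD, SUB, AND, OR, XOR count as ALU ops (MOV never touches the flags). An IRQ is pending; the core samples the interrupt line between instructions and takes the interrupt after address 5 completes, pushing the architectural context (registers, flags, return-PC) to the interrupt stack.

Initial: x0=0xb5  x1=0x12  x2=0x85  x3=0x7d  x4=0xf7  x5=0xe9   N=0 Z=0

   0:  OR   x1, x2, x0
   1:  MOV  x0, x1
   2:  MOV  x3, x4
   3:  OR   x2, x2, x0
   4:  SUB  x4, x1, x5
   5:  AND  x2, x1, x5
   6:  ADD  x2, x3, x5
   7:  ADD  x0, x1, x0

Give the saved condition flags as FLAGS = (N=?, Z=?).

after  0: x0=0xb5 x1=0xb5 x2=0x85 x3=0x7d x4=0xf7 x5=0xe9  N=1 Z=0
after  1: x0=0xb5 x1=0xb5 x2=0x85 x3=0x7d x4=0xf7 x5=0xe9  N=1 Z=0
after  2: x0=0xb5 x1=0xb5 x2=0x85 x3=0xf7 x4=0xf7 x5=0xe9  N=1 Z=0
after  3: x0=0xb5 x1=0xb5 x2=0xb5 x3=0xf7 x4=0xf7 x5=0xe9  N=1 Z=0
after  4: x0=0xb5 x1=0xb5 x2=0xb5 x3=0xf7 x4=0xcc x5=0xe9  N=1 Z=0
after  5: x0=0xb5 x1=0xb5 x2=0xa1 x3=0xf7 x4=0xcc x5=0xe9  N=1 Z=0
-- IRQ taken; context saved, return-PC = 6 --

FLAGS = (N=1, Z=0)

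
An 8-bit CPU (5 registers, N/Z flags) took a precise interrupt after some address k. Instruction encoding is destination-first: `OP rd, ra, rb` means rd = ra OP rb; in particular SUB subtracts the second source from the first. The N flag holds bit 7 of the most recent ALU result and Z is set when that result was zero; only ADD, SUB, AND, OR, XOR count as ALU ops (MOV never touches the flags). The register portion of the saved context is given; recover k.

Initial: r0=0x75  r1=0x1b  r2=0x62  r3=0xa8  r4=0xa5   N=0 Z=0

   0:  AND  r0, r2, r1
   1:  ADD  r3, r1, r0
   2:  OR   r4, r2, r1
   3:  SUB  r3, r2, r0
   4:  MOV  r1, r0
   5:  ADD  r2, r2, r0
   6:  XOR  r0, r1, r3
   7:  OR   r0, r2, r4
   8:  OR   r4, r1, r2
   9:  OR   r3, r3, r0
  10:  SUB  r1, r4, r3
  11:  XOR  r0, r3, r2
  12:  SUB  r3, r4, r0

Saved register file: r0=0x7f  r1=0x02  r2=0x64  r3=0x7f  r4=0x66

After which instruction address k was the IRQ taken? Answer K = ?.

K = 9

after  0: r0=0x02 r1=0x1b r2=0x62 r3=0xa8 r4=0xa5  N=0 Z=0
after  1: r0=0x02 r1=0x1b r2=0x62 r3=0x1d r4=0xa5  N=0 Z=0
after  2: r0=0x02 r1=0x1b r2=0x62 r3=0x1d r4=0x7b  N=0 Z=0
after  3: r0=0x02 r1=0x1b r2=0x62 r3=0x60 r4=0x7b  N=0 Z=0
after  4: r0=0x02 r1=0x02 r2=0x62 r3=0x60 r4=0x7b  N=0 Z=0
after  5: r0=0x02 r1=0x02 r2=0x64 r3=0x60 r4=0x7b  N=0 Z=0
after  6: r0=0x62 r1=0x02 r2=0x64 r3=0x60 r4=0x7b  N=0 Z=0
after  7: r0=0x7f r1=0x02 r2=0x64 r3=0x60 r4=0x7b  N=0 Z=0
after  8: r0=0x7f r1=0x02 r2=0x64 r3=0x60 r4=0x66  N=0 Z=0
after  9: r0=0x7f r1=0x02 r2=0x64 r3=0x7f r4=0x66  N=0 Z=0
-- IRQ taken; context saved, return-PC = 10 --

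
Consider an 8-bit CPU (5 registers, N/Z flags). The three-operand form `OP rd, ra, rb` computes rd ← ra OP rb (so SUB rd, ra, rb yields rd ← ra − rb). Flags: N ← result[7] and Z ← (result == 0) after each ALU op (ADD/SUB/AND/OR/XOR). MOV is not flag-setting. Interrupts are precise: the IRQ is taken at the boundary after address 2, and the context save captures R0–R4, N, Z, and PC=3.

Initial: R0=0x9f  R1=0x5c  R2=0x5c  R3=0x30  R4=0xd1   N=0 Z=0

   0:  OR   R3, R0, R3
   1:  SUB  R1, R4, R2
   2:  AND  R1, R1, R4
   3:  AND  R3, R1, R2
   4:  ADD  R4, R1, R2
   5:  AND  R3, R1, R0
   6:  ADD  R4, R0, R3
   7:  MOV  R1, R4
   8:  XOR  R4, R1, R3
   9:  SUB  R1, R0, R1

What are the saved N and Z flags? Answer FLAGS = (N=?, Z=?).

after  0: R0=0x9f R1=0x5c R2=0x5c R3=0xbf R4=0xd1  N=1 Z=0
after  1: R0=0x9f R1=0x75 R2=0x5c R3=0xbf R4=0xd1  N=0 Z=0
after  2: R0=0x9f R1=0x51 R2=0x5c R3=0xbf R4=0xd1  N=0 Z=0
-- IRQ taken; context saved, return-PC = 3 --

FLAGS = (N=0, Z=0)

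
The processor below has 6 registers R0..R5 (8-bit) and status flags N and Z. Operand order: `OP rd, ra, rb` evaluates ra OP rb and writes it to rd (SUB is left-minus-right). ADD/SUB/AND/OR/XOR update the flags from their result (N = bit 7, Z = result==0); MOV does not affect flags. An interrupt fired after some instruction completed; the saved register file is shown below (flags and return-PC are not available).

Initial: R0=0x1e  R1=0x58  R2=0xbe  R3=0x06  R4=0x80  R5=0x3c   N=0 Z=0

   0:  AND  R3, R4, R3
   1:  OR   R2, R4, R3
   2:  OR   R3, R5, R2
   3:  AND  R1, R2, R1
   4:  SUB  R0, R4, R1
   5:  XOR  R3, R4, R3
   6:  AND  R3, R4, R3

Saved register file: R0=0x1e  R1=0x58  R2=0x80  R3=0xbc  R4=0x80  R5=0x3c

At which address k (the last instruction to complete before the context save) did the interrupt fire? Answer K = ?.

K = 2

after  0: R0=0x1e R1=0x58 R2=0xbe R3=0x00 R4=0x80 R5=0x3c  N=0 Z=1
after  1: R0=0x1e R1=0x58 R2=0x80 R3=0x00 R4=0x80 R5=0x3c  N=1 Z=0
after  2: R0=0x1e R1=0x58 R2=0x80 R3=0xbc R4=0x80 R5=0x3c  N=1 Z=0
-- IRQ taken; context saved, return-PC = 3 --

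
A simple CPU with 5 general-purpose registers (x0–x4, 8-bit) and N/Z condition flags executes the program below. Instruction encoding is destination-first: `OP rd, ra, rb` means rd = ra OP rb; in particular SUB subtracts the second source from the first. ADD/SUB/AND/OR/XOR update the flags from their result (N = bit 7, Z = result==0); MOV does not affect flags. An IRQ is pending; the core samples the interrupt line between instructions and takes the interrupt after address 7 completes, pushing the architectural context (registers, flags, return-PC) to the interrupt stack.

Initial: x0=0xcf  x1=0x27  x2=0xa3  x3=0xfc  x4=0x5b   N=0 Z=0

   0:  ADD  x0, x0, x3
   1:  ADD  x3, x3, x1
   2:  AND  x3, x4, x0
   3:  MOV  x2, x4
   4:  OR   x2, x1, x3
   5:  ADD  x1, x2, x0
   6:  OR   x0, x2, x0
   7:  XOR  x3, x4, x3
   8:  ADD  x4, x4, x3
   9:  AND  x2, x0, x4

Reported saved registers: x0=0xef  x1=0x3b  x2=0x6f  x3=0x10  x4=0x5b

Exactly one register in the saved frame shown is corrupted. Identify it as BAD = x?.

BAD = x1

after  0: x0=0xcb x1=0x27 x2=0xa3 x3=0xfc x4=0x5b  N=1 Z=0
after  1: x0=0xcb x1=0x27 x2=0xa3 x3=0x23 x4=0x5b  N=0 Z=0
after  2: x0=0xcb x1=0x27 x2=0xa3 x3=0x4b x4=0x5b  N=0 Z=0
after  3: x0=0xcb x1=0x27 x2=0x5b x3=0x4b x4=0x5b  N=0 Z=0
after  4: x0=0xcb x1=0x27 x2=0x6f x3=0x4b x4=0x5b  N=0 Z=0
after  5: x0=0xcb x1=0x3a x2=0x6f x3=0x4b x4=0x5b  N=0 Z=0
after  6: x0=0xef x1=0x3a x2=0x6f x3=0x4b x4=0x5b  N=1 Z=0
after  7: x0=0xef x1=0x3a x2=0x6f x3=0x10 x4=0x5b  N=0 Z=0
-- IRQ taken; context saved, return-PC = 8 --
mismatch: x1: reported 0x3b vs actual 0x3a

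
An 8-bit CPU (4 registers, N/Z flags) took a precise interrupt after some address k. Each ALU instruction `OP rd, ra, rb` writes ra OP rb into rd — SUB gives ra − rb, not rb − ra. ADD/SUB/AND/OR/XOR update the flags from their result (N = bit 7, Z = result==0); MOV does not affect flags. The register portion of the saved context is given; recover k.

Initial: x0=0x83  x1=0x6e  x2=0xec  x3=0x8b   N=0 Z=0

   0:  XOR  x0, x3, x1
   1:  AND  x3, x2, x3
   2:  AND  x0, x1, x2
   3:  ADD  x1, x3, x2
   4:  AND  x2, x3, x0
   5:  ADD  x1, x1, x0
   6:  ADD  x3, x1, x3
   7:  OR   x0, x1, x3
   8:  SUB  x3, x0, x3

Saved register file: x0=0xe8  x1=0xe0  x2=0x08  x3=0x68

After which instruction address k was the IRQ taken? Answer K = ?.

after  0: x0=0xe5 x1=0x6e x2=0xec x3=0x8b  N=1 Z=0
after  1: x0=0xe5 x1=0x6e x2=0xec x3=0x88  N=1 Z=0
after  2: x0=0x6c x1=0x6e x2=0xec x3=0x88  N=0 Z=0
after  3: x0=0x6c x1=0x74 x2=0xec x3=0x88  N=0 Z=0
after  4: x0=0x6c x1=0x74 x2=0x08 x3=0x88  N=0 Z=0
after  5: x0=0x6c x1=0xe0 x2=0x08 x3=0x88  N=1 Z=0
after  6: x0=0x6c x1=0xe0 x2=0x08 x3=0x68  N=0 Z=0
after  7: x0=0xe8 x1=0xe0 x2=0x08 x3=0x68  N=1 Z=0
-- IRQ taken; context saved, return-PC = 8 --

K = 7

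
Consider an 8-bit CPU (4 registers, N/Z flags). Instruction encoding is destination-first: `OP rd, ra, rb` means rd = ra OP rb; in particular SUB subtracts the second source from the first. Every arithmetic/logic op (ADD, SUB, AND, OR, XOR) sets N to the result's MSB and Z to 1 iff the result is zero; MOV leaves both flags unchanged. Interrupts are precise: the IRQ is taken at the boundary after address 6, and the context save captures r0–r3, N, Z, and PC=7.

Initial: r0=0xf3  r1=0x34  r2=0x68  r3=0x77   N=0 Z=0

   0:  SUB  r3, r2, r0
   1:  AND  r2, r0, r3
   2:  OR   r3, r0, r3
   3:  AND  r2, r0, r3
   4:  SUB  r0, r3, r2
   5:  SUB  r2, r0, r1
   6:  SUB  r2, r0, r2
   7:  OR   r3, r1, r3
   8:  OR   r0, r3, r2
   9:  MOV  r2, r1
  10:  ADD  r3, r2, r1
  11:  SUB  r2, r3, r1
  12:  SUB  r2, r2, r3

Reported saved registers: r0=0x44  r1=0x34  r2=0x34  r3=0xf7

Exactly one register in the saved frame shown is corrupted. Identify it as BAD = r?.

BAD = r0

after  0: r0=0xf3 r1=0x34 r2=0x68 r3=0x75  N=0 Z=0
after  1: r0=0xf3 r1=0x34 r2=0x71 r3=0x75  N=0 Z=0
after  2: r0=0xf3 r1=0x34 r2=0x71 r3=0xf7  N=1 Z=0
after  3: r0=0xf3 r1=0x34 r2=0xf3 r3=0xf7  N=1 Z=0
after  4: r0=0x04 r1=0x34 r2=0xf3 r3=0xf7  N=0 Z=0
after  5: r0=0x04 r1=0x34 r2=0xd0 r3=0xf7  N=1 Z=0
after  6: r0=0x04 r1=0x34 r2=0x34 r3=0xf7  N=0 Z=0
-- IRQ taken; context saved, return-PC = 7 --
mismatch: r0: reported 0x44 vs actual 0x04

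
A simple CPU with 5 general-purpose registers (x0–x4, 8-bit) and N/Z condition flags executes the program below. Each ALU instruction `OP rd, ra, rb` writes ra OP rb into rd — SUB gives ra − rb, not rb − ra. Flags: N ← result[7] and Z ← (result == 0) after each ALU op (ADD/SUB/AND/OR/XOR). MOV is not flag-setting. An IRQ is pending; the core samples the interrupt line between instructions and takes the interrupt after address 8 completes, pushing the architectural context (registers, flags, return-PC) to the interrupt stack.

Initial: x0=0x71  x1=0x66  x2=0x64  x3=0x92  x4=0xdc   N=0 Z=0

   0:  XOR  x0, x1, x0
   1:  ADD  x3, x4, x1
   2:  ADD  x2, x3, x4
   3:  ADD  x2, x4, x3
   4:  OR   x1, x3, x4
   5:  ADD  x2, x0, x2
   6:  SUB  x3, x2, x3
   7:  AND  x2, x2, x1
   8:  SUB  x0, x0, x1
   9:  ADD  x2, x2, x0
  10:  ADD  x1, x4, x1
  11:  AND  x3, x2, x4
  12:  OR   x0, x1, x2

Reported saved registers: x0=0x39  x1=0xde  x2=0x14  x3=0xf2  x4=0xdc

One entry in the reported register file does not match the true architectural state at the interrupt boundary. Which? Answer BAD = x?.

after  0: x0=0x17 x1=0x66 x2=0x64 x3=0x92 x4=0xdc  N=0 Z=0
after  1: x0=0x17 x1=0x66 x2=0x64 x3=0x42 x4=0xdc  N=0 Z=0
after  2: x0=0x17 x1=0x66 x2=0x1e x3=0x42 x4=0xdc  N=0 Z=0
after  3: x0=0x17 x1=0x66 x2=0x1e x3=0x42 x4=0xdc  N=0 Z=0
after  4: x0=0x17 x1=0xde x2=0x1e x3=0x42 x4=0xdc  N=1 Z=0
after  5: x0=0x17 x1=0xde x2=0x35 x3=0x42 x4=0xdc  N=0 Z=0
after  6: x0=0x17 x1=0xde x2=0x35 x3=0xf3 x4=0xdc  N=1 Z=0
after  7: x0=0x17 x1=0xde x2=0x14 x3=0xf3 x4=0xdc  N=0 Z=0
after  8: x0=0x39 x1=0xde x2=0x14 x3=0xf3 x4=0xdc  N=0 Z=0
-- IRQ taken; context saved, return-PC = 9 --
mismatch: x3: reported 0xf2 vs actual 0xf3

BAD = x3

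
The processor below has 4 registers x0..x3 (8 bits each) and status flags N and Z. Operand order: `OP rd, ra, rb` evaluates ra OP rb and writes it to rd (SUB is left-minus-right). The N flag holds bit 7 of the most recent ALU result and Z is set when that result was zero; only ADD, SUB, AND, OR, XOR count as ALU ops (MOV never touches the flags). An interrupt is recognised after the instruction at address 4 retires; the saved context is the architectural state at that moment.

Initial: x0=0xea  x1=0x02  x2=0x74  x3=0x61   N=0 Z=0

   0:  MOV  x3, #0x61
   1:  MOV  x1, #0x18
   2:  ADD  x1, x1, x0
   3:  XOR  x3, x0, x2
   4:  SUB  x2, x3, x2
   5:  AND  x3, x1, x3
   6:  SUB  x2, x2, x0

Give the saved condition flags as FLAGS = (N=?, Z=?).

after  0: x0=0xea x1=0x02 x2=0x74 x3=0x61  N=0 Z=0
after  1: x0=0xea x1=0x18 x2=0x74 x3=0x61  N=0 Z=0
after  2: x0=0xea x1=0x02 x2=0x74 x3=0x61  N=0 Z=0
after  3: x0=0xea x1=0x02 x2=0x74 x3=0x9e  N=1 Z=0
after  4: x0=0xea x1=0x02 x2=0x2a x3=0x9e  N=0 Z=0
-- IRQ taken; context saved, return-PC = 5 --

FLAGS = (N=0, Z=0)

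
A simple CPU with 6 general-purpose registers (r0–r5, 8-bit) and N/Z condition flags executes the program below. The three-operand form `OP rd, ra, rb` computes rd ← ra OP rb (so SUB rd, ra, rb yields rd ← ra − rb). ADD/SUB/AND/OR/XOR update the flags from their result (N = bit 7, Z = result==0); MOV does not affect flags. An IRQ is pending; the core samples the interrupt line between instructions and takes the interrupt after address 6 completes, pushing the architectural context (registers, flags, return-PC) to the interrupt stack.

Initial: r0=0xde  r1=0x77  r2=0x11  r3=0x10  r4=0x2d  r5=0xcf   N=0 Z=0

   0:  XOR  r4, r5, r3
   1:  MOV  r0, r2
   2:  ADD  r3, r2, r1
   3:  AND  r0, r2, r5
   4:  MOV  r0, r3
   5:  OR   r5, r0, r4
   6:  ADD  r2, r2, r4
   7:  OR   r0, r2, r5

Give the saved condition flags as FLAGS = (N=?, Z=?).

FLAGS = (N=1, Z=0)

after  0: r0=0xde r1=0x77 r2=0x11 r3=0x10 r4=0xdf r5=0xcf  N=1 Z=0
after  1: r0=0x11 r1=0x77 r2=0x11 r3=0x10 r4=0xdf r5=0xcf  N=1 Z=0
after  2: r0=0x11 r1=0x77 r2=0x11 r3=0x88 r4=0xdf r5=0xcf  N=1 Z=0
after  3: r0=0x01 r1=0x77 r2=0x11 r3=0x88 r4=0xdf r5=0xcf  N=0 Z=0
after  4: r0=0x88 r1=0x77 r2=0x11 r3=0x88 r4=0xdf r5=0xcf  N=0 Z=0
after  5: r0=0x88 r1=0x77 r2=0x11 r3=0x88 r4=0xdf r5=0xdf  N=1 Z=0
after  6: r0=0x88 r1=0x77 r2=0xf0 r3=0x88 r4=0xdf r5=0xdf  N=1 Z=0
-- IRQ taken; context saved, return-PC = 7 --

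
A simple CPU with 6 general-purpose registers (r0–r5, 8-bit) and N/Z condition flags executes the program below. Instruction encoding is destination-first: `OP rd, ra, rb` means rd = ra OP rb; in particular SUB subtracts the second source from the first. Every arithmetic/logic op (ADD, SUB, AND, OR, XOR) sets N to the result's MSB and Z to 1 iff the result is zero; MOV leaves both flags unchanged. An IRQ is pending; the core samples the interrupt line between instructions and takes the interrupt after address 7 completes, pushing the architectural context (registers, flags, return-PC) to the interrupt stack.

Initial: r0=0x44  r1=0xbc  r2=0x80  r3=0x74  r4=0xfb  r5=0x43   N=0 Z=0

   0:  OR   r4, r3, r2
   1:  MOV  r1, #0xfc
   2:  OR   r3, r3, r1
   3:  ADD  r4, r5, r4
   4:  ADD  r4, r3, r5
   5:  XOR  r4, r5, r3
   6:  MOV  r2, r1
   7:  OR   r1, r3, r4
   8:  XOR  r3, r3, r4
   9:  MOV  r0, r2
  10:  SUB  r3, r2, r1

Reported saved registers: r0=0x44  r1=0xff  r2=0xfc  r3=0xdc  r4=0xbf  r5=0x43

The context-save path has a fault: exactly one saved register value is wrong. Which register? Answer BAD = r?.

after  0: r0=0x44 r1=0xbc r2=0x80 r3=0x74 r4=0xf4 r5=0x43  N=1 Z=0
after  1: r0=0x44 r1=0xfc r2=0x80 r3=0x74 r4=0xf4 r5=0x43  N=1 Z=0
after  2: r0=0x44 r1=0xfc r2=0x80 r3=0xfc r4=0xf4 r5=0x43  N=1 Z=0
after  3: r0=0x44 r1=0xfc r2=0x80 r3=0xfc r4=0x37 r5=0x43  N=0 Z=0
after  4: r0=0x44 r1=0xfc r2=0x80 r3=0xfc r4=0x3f r5=0x43  N=0 Z=0
after  5: r0=0x44 r1=0xfc r2=0x80 r3=0xfc r4=0xbf r5=0x43  N=1 Z=0
after  6: r0=0x44 r1=0xfc r2=0xfc r3=0xfc r4=0xbf r5=0x43  N=1 Z=0
after  7: r0=0x44 r1=0xff r2=0xfc r3=0xfc r4=0xbf r5=0x43  N=1 Z=0
-- IRQ taken; context saved, return-PC = 8 --
mismatch: r3: reported 0xdc vs actual 0xfc

BAD = r3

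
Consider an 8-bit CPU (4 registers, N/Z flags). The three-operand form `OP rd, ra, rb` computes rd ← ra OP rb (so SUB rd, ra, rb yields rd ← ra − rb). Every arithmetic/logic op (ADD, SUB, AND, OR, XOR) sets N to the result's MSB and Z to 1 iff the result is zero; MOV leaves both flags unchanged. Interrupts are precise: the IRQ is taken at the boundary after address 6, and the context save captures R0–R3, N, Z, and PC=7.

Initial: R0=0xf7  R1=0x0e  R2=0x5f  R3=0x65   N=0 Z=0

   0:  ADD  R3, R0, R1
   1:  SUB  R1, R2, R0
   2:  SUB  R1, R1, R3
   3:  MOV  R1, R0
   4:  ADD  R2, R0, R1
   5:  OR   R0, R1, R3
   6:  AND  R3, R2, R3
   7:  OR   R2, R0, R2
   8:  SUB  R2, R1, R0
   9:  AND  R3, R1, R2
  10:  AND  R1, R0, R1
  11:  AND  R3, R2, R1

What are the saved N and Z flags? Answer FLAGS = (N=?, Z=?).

FLAGS = (N=0, Z=0)

after  0: R0=0xf7 R1=0x0e R2=0x5f R3=0x05  N=0 Z=0
after  1: R0=0xf7 R1=0x68 R2=0x5f R3=0x05  N=0 Z=0
after  2: R0=0xf7 R1=0x63 R2=0x5f R3=0x05  N=0 Z=0
after  3: R0=0xf7 R1=0xf7 R2=0x5f R3=0x05  N=0 Z=0
after  4: R0=0xf7 R1=0xf7 R2=0xee R3=0x05  N=1 Z=0
after  5: R0=0xf7 R1=0xf7 R2=0xee R3=0x05  N=1 Z=0
after  6: R0=0xf7 R1=0xf7 R2=0xee R3=0x04  N=0 Z=0
-- IRQ taken; context saved, return-PC = 7 --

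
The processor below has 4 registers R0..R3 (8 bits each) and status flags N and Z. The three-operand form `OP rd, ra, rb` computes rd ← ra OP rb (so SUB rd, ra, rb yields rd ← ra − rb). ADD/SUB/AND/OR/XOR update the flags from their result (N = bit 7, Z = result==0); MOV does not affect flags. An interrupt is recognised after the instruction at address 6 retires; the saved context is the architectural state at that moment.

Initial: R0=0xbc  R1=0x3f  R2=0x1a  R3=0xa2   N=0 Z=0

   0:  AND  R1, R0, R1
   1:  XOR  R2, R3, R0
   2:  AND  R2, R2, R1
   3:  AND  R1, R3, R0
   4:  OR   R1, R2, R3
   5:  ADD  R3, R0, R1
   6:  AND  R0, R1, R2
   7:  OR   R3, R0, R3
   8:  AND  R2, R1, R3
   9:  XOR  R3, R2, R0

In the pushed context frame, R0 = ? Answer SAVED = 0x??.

SAVED = 0x1c

after  0: R0=0xbc R1=0x3c R2=0x1a R3=0xa2  N=0 Z=0
after  1: R0=0xbc R1=0x3c R2=0x1e R3=0xa2  N=0 Z=0
after  2: R0=0xbc R1=0x3c R2=0x1c R3=0xa2  N=0 Z=0
after  3: R0=0xbc R1=0xa0 R2=0x1c R3=0xa2  N=1 Z=0
after  4: R0=0xbc R1=0xbe R2=0x1c R3=0xa2  N=1 Z=0
after  5: R0=0xbc R1=0xbe R2=0x1c R3=0x7a  N=0 Z=0
after  6: R0=0x1c R1=0xbe R2=0x1c R3=0x7a  N=0 Z=0
-- IRQ taken; context saved, return-PC = 7 --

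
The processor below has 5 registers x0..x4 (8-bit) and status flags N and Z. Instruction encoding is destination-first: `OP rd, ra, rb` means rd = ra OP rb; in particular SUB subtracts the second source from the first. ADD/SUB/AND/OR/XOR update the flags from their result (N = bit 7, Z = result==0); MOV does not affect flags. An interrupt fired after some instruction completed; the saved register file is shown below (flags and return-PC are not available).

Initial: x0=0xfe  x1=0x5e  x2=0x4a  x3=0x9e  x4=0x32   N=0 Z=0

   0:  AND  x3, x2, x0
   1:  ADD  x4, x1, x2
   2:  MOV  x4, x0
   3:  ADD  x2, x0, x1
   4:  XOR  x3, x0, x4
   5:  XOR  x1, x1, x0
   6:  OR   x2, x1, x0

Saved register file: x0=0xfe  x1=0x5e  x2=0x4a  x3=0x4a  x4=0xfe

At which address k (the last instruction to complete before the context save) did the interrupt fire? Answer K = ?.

K = 2

after  0: x0=0xfe x1=0x5e x2=0x4a x3=0x4a x4=0x32  N=0 Z=0
after  1: x0=0xfe x1=0x5e x2=0x4a x3=0x4a x4=0xa8  N=1 Z=0
after  2: x0=0xfe x1=0x5e x2=0x4a x3=0x4a x4=0xfe  N=1 Z=0
-- IRQ taken; context saved, return-PC = 3 --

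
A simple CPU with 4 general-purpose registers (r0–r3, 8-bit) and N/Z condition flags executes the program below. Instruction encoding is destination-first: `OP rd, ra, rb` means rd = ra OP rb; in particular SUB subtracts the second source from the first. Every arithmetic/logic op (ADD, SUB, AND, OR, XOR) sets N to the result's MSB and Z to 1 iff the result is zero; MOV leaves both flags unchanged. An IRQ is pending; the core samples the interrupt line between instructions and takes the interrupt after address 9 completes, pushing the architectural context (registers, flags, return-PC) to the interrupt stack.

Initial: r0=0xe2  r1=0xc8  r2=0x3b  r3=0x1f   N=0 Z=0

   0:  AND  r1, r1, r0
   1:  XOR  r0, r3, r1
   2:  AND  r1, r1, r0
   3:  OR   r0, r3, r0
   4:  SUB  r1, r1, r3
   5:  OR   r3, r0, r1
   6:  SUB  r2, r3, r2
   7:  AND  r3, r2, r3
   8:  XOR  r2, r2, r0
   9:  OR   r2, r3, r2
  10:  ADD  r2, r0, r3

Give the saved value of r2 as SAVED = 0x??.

SAVED = 0xdf

after  0: r0=0xe2 r1=0xc0 r2=0x3b r3=0x1f  N=1 Z=0
after  1: r0=0xdf r1=0xc0 r2=0x3b r3=0x1f  N=1 Z=0
after  2: r0=0xdf r1=0xc0 r2=0x3b r3=0x1f  N=1 Z=0
after  3: r0=0xdf r1=0xc0 r2=0x3b r3=0x1f  N=1 Z=0
after  4: r0=0xdf r1=0xa1 r2=0x3b r3=0x1f  N=1 Z=0
after  5: r0=0xdf r1=0xa1 r2=0x3b r3=0xff  N=1 Z=0
after  6: r0=0xdf r1=0xa1 r2=0xc4 r3=0xff  N=1 Z=0
after  7: r0=0xdf r1=0xa1 r2=0xc4 r3=0xc4  N=1 Z=0
after  8: r0=0xdf r1=0xa1 r2=0x1b r3=0xc4  N=0 Z=0
after  9: r0=0xdf r1=0xa1 r2=0xdf r3=0xc4  N=1 Z=0
-- IRQ taken; context saved, return-PC = 10 --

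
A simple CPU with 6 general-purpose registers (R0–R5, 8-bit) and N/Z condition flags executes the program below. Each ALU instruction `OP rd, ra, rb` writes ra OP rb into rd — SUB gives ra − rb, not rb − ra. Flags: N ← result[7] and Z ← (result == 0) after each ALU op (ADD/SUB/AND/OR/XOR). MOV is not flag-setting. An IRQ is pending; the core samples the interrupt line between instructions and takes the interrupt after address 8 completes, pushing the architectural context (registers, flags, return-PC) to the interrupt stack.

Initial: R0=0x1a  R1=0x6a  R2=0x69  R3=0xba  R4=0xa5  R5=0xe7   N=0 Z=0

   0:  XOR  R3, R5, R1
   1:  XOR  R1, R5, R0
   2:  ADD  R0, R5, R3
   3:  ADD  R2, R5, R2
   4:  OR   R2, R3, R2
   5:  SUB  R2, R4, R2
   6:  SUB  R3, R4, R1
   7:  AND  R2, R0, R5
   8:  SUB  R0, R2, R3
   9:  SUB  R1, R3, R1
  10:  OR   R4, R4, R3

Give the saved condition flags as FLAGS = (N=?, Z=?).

after  0: R0=0x1a R1=0x6a R2=0x69 R3=0x8d R4=0xa5 R5=0xe7  N=1 Z=0
after  1: R0=0x1a R1=0xfd R2=0x69 R3=0x8d R4=0xa5 R5=0xe7  N=1 Z=0
after  2: R0=0x74 R1=0xfd R2=0x69 R3=0x8d R4=0xa5 R5=0xe7  N=0 Z=0
after  3: R0=0x74 R1=0xfd R2=0x50 R3=0x8d R4=0xa5 R5=0xe7  N=0 Z=0
after  4: R0=0x74 R1=0xfd R2=0xdd R3=0x8d R4=0xa5 R5=0xe7  N=1 Z=0
after  5: R0=0x74 R1=0xfd R2=0xc8 R3=0x8d R4=0xa5 R5=0xe7  N=1 Z=0
after  6: R0=0x74 R1=0xfd R2=0xc8 R3=0xa8 R4=0xa5 R5=0xe7  N=1 Z=0
after  7: R0=0x74 R1=0xfd R2=0x64 R3=0xa8 R4=0xa5 R5=0xe7  N=0 Z=0
after  8: R0=0xbc R1=0xfd R2=0x64 R3=0xa8 R4=0xa5 R5=0xe7  N=1 Z=0
-- IRQ taken; context saved, return-PC = 9 --

FLAGS = (N=1, Z=0)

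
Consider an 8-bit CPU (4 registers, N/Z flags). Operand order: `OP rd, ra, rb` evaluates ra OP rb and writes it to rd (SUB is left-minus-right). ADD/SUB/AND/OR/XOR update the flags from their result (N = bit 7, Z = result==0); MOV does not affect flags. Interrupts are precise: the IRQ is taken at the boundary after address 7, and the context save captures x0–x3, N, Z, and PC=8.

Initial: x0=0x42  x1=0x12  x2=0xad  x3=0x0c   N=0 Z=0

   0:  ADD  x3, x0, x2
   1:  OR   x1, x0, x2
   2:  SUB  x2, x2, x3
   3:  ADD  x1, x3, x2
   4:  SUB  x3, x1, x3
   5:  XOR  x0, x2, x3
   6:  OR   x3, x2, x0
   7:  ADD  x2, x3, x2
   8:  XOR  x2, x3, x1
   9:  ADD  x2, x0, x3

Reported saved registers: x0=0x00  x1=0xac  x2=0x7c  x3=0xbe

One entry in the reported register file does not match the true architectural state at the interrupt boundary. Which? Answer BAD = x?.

BAD = x1

after  0: x0=0x42 x1=0x12 x2=0xad x3=0xef  N=1 Z=0
after  1: x0=0x42 x1=0xef x2=0xad x3=0xef  N=1 Z=0
after  2: x0=0x42 x1=0xef x2=0xbe x3=0xef  N=1 Z=0
after  3: x0=0x42 x1=0xad x2=0xbe x3=0xef  N=1 Z=0
after  4: x0=0x42 x1=0xad x2=0xbe x3=0xbe  N=1 Z=0
after  5: x0=0x00 x1=0xad x2=0xbe x3=0xbe  N=0 Z=1
after  6: x0=0x00 x1=0xad x2=0xbe x3=0xbe  N=1 Z=0
after  7: x0=0x00 x1=0xad x2=0x7c x3=0xbe  N=0 Z=0
-- IRQ taken; context saved, return-PC = 8 --
mismatch: x1: reported 0xac vs actual 0xad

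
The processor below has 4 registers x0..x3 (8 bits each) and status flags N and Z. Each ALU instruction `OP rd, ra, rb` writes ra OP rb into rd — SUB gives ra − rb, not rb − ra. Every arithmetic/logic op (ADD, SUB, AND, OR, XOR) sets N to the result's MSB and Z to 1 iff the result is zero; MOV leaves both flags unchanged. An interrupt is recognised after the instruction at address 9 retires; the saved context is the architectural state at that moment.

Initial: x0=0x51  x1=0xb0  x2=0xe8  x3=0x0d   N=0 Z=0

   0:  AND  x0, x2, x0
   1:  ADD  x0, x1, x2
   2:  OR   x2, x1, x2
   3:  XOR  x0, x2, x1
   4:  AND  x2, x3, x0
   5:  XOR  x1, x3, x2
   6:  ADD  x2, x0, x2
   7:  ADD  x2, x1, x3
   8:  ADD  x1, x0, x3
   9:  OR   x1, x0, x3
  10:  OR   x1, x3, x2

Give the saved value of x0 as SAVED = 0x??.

SAVED = 0x48

after  0: x0=0x40 x1=0xb0 x2=0xe8 x3=0x0d  N=0 Z=0
after  1: x0=0x98 x1=0xb0 x2=0xe8 x3=0x0d  N=1 Z=0
after  2: x0=0x98 x1=0xb0 x2=0xf8 x3=0x0d  N=1 Z=0
after  3: x0=0x48 x1=0xb0 x2=0xf8 x3=0x0d  N=0 Z=0
after  4: x0=0x48 x1=0xb0 x2=0x08 x3=0x0d  N=0 Z=0
after  5: x0=0x48 x1=0x05 x2=0x08 x3=0x0d  N=0 Z=0
after  6: x0=0x48 x1=0x05 x2=0x50 x3=0x0d  N=0 Z=0
after  7: x0=0x48 x1=0x05 x2=0x12 x3=0x0d  N=0 Z=0
after  8: x0=0x48 x1=0x55 x2=0x12 x3=0x0d  N=0 Z=0
after  9: x0=0x48 x1=0x4d x2=0x12 x3=0x0d  N=0 Z=0
-- IRQ taken; context saved, return-PC = 10 --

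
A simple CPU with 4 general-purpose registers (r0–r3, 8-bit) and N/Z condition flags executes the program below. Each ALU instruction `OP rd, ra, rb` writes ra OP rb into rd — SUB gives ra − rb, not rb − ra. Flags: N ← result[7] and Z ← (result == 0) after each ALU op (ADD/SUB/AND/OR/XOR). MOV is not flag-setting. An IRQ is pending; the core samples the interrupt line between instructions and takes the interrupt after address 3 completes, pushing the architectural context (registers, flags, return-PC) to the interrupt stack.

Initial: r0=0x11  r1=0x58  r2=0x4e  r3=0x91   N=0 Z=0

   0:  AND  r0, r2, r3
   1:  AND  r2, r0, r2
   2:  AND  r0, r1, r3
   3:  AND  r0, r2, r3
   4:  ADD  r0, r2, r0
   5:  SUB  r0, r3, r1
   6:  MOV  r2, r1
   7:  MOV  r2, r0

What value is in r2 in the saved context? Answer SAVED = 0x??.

after  0: r0=0x00 r1=0x58 r2=0x4e r3=0x91  N=0 Z=1
after  1: r0=0x00 r1=0x58 r2=0x00 r3=0x91  N=0 Z=1
after  2: r0=0x10 r1=0x58 r2=0x00 r3=0x91  N=0 Z=0
after  3: r0=0x00 r1=0x58 r2=0x00 r3=0x91  N=0 Z=1
-- IRQ taken; context saved, return-PC = 4 --

SAVED = 0x00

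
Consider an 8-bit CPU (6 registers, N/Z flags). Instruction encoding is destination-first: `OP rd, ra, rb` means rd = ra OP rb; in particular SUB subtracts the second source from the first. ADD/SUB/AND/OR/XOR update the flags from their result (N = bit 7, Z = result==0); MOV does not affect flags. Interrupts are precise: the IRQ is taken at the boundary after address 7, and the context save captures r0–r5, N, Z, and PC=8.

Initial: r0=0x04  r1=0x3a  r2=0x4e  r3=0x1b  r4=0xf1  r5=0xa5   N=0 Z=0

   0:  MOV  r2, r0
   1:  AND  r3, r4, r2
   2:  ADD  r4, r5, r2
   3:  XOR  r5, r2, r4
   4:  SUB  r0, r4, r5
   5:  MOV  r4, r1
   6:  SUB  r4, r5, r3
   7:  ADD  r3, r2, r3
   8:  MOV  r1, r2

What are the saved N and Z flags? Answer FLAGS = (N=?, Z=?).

FLAGS = (N=0, Z=0)

after  0: r0=0x04 r1=0x3a r2=0x04 r3=0x1b r4=0xf1 r5=0xa5  N=0 Z=0
after  1: r0=0x04 r1=0x3a r2=0x04 r3=0x00 r4=0xf1 r5=0xa5  N=0 Z=1
after  2: r0=0x04 r1=0x3a r2=0x04 r3=0x00 r4=0xa9 r5=0xa5  N=1 Z=0
after  3: r0=0x04 r1=0x3a r2=0x04 r3=0x00 r4=0xa9 r5=0xad  N=1 Z=0
after  4: r0=0xfc r1=0x3a r2=0x04 r3=0x00 r4=0xa9 r5=0xad  N=1 Z=0
after  5: r0=0xfc r1=0x3a r2=0x04 r3=0x00 r4=0x3a r5=0xad  N=1 Z=0
after  6: r0=0xfc r1=0x3a r2=0x04 r3=0x00 r4=0xad r5=0xad  N=1 Z=0
after  7: r0=0xfc r1=0x3a r2=0x04 r3=0x04 r4=0xad r5=0xad  N=0 Z=0
-- IRQ taken; context saved, return-PC = 8 --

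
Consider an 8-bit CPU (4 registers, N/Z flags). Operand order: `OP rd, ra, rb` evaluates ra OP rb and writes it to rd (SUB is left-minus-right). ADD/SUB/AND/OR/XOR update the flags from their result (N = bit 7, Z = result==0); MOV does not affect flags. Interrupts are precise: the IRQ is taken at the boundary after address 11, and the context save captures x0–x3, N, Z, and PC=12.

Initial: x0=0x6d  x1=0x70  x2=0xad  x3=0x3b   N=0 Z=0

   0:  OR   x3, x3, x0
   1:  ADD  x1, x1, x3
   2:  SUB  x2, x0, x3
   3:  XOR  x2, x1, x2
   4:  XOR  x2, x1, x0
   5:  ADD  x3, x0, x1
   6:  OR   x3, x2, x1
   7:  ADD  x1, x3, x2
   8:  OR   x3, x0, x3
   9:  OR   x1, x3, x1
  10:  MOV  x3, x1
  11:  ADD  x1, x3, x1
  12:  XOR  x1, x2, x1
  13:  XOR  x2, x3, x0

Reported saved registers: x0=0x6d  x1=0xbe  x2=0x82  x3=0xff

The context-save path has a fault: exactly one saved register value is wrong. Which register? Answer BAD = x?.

after  0: x0=0x6d x1=0x70 x2=0xad x3=0x7f  N=0 Z=0
after  1: x0=0x6d x1=0xef x2=0xad x3=0x7f  N=1 Z=0
after  2: x0=0x6d x1=0xef x2=0xee x3=0x7f  N=1 Z=0
after  3: x0=0x6d x1=0xef x2=0x01 x3=0x7f  N=0 Z=0
after  4: x0=0x6d x1=0xef x2=0x82 x3=0x7f  N=1 Z=0
after  5: x0=0x6d x1=0xef x2=0x82 x3=0x5c  N=0 Z=0
after  6: x0=0x6d x1=0xef x2=0x82 x3=0xef  N=1 Z=0
after  7: x0=0x6d x1=0x71 x2=0x82 x3=0xef  N=0 Z=0
after  8: x0=0x6d x1=0x71 x2=0x82 x3=0xef  N=1 Z=0
after  9: x0=0x6d x1=0xff x2=0x82 x3=0xef  N=1 Z=0
after 10: x0=0x6d x1=0xff x2=0x82 x3=0xff  N=1 Z=0
after 11: x0=0x6d x1=0xfe x2=0x82 x3=0xff  N=1 Z=0
-- IRQ taken; context saved, return-PC = 12 --
mismatch: x1: reported 0xbe vs actual 0xfe

BAD = x1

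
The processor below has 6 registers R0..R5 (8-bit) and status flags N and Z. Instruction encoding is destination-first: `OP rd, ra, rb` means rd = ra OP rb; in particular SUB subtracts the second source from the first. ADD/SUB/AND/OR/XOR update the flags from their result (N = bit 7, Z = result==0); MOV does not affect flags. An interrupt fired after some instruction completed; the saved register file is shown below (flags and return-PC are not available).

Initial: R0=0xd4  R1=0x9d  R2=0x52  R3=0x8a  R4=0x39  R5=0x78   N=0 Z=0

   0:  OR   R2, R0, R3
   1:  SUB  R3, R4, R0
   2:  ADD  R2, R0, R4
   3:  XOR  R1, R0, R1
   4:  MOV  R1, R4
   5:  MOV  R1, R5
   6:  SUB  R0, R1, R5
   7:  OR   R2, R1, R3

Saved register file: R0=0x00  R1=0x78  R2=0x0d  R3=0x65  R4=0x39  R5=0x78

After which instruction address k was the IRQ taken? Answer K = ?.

after  0: R0=0xd4 R1=0x9d R2=0xde R3=0x8a R4=0x39 R5=0x78  N=1 Z=0
after  1: R0=0xd4 R1=0x9d R2=0xde R3=0x65 R4=0x39 R5=0x78  N=0 Z=0
after  2: R0=0xd4 R1=0x9d R2=0x0d R3=0x65 R4=0x39 R5=0x78  N=0 Z=0
after  3: R0=0xd4 R1=0x49 R2=0x0d R3=0x65 R4=0x39 R5=0x78  N=0 Z=0
after  4: R0=0xd4 R1=0x39 R2=0x0d R3=0x65 R4=0x39 R5=0x78  N=0 Z=0
after  5: R0=0xd4 R1=0x78 R2=0x0d R3=0x65 R4=0x39 R5=0x78  N=0 Z=0
after  6: R0=0x00 R1=0x78 R2=0x0d R3=0x65 R4=0x39 R5=0x78  N=0 Z=1
-- IRQ taken; context saved, return-PC = 7 --

K = 6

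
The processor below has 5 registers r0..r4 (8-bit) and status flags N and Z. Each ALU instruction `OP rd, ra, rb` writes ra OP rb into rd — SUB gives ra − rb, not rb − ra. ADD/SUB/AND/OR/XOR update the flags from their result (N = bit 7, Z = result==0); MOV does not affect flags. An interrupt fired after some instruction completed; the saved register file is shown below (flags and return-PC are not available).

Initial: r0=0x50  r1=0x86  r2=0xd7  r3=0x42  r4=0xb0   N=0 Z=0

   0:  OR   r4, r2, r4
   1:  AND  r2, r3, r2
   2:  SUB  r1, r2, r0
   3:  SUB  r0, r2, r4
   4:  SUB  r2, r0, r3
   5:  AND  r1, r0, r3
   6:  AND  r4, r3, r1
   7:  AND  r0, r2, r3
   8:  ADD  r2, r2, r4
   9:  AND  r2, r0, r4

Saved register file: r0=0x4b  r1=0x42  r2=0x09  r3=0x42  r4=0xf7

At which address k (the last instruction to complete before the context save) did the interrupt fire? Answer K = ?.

K = 5

after  0: r0=0x50 r1=0x86 r2=0xd7 r3=0x42 r4=0xf7  N=1 Z=0
after  1: r0=0x50 r1=0x86 r2=0x42 r3=0x42 r4=0xf7  N=0 Z=0
after  2: r0=0x50 r1=0xf2 r2=0x42 r3=0x42 r4=0xf7  N=1 Z=0
after  3: r0=0x4b r1=0xf2 r2=0x42 r3=0x42 r4=0xf7  N=0 Z=0
after  4: r0=0x4b r1=0xf2 r2=0x09 r3=0x42 r4=0xf7  N=0 Z=0
after  5: r0=0x4b r1=0x42 r2=0x09 r3=0x42 r4=0xf7  N=0 Z=0
-- IRQ taken; context saved, return-PC = 6 --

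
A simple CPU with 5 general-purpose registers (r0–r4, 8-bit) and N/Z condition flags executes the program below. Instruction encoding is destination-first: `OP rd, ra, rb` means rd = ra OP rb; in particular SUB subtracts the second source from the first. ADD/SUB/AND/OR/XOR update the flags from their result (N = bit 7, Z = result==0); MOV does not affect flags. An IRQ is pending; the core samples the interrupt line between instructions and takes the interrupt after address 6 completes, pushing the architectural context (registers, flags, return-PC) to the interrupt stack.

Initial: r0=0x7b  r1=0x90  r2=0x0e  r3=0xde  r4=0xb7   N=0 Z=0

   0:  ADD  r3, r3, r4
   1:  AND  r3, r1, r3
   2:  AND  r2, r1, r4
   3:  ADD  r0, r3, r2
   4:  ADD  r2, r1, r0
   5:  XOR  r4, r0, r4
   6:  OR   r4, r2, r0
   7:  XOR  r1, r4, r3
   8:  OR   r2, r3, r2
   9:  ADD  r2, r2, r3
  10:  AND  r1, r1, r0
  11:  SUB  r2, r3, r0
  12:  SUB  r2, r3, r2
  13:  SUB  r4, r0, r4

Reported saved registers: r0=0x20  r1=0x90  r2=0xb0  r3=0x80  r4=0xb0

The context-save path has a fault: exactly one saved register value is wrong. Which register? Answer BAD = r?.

after  0: r0=0x7b r1=0x90 r2=0x0e r3=0x95 r4=0xb7  N=1 Z=0
after  1: r0=0x7b r1=0x90 r2=0x0e r3=0x90 r4=0xb7  N=1 Z=0
after  2: r0=0x7b r1=0x90 r2=0x90 r3=0x90 r4=0xb7  N=1 Z=0
after  3: r0=0x20 r1=0x90 r2=0x90 r3=0x90 r4=0xb7  N=0 Z=0
after  4: r0=0x20 r1=0x90 r2=0xb0 r3=0x90 r4=0xb7  N=1 Z=0
after  5: r0=0x20 r1=0x90 r2=0xb0 r3=0x90 r4=0x97  N=1 Z=0
after  6: r0=0x20 r1=0x90 r2=0xb0 r3=0x90 r4=0xb0  N=1 Z=0
-- IRQ taken; context saved, return-PC = 7 --
mismatch: r3: reported 0x80 vs actual 0x90

BAD = r3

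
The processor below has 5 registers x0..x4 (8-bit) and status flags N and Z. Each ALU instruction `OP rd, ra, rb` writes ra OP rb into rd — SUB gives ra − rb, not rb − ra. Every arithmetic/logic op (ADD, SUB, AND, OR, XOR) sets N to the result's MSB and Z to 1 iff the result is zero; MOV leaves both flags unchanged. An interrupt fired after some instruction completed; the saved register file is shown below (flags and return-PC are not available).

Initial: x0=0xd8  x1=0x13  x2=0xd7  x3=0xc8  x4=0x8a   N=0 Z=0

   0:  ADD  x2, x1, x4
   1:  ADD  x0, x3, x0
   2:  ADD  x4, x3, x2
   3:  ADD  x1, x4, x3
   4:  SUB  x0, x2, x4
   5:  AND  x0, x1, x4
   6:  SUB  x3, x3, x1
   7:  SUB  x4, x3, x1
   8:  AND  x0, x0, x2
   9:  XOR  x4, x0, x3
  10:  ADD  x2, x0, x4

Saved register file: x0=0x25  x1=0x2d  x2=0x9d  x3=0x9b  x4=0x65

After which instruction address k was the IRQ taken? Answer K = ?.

after  0: x0=0xd8 x1=0x13 x2=0x9d x3=0xc8 x4=0x8a  N=1 Z=0
after  1: x0=0xa0 x1=0x13 x2=0x9d x3=0xc8 x4=0x8a  N=1 Z=0
after  2: x0=0xa0 x1=0x13 x2=0x9d x3=0xc8 x4=0x65  N=0 Z=0
after  3: x0=0xa0 x1=0x2d x2=0x9d x3=0xc8 x4=0x65  N=0 Z=0
after  4: x0=0x38 x1=0x2d x2=0x9d x3=0xc8 x4=0x65  N=0 Z=0
after  5: x0=0x25 x1=0x2d x2=0x9d x3=0xc8 x4=0x65  N=0 Z=0
after  6: x0=0x25 x1=0x2d x2=0x9d x3=0x9b x4=0x65  N=1 Z=0
-- IRQ taken; context saved, return-PC = 7 --

K = 6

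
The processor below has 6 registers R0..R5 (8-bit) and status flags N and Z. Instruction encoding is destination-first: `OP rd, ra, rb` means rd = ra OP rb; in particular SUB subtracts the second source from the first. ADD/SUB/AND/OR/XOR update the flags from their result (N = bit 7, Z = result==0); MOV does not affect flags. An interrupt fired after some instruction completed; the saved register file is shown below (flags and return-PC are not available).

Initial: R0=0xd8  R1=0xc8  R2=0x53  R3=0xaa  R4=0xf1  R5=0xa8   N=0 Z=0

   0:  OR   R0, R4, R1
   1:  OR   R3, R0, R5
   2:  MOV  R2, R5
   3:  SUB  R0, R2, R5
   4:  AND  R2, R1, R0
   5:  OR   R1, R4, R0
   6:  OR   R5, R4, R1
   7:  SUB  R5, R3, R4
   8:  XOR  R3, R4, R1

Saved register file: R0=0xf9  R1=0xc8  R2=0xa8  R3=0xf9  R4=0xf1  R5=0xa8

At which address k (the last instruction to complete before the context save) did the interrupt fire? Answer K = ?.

K = 2

after  0: R0=0xf9 R1=0xc8 R2=0x53 R3=0xaa R4=0xf1 R5=0xa8  N=1 Z=0
after  1: R0=0xf9 R1=0xc8 R2=0x53 R3=0xf9 R4=0xf1 R5=0xa8  N=1 Z=0
after  2: R0=0xf9 R1=0xc8 R2=0xa8 R3=0xf9 R4=0xf1 R5=0xa8  N=1 Z=0
-- IRQ taken; context saved, return-PC = 3 --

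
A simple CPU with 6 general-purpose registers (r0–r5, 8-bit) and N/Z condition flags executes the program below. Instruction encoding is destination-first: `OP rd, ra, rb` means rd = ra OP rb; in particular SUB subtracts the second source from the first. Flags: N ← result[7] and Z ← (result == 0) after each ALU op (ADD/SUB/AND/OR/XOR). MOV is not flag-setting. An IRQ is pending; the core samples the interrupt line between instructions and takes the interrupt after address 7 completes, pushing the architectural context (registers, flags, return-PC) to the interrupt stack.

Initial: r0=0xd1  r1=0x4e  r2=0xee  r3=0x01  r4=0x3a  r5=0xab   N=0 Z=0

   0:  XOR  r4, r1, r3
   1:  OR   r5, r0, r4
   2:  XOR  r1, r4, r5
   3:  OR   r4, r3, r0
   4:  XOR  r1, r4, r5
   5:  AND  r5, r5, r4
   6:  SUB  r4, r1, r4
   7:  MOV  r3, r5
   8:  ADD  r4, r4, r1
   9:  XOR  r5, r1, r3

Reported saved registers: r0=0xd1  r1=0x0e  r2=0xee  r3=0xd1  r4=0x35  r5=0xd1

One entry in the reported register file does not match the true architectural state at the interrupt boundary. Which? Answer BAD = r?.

BAD = r4

after  0: r0=0xd1 r1=0x4e r2=0xee r3=0x01 r4=0x4f r5=0xab  N=0 Z=0
after  1: r0=0xd1 r1=0x4e r2=0xee r3=0x01 r4=0x4f r5=0xdf  N=1 Z=0
after  2: r0=0xd1 r1=0x90 r2=0xee r3=0x01 r4=0x4f r5=0xdf  N=1 Z=0
after  3: r0=0xd1 r1=0x90 r2=0xee r3=0x01 r4=0xd1 r5=0xdf  N=1 Z=0
after  4: r0=0xd1 r1=0x0e r2=0xee r3=0x01 r4=0xd1 r5=0xdf  N=0 Z=0
after  5: r0=0xd1 r1=0x0e r2=0xee r3=0x01 r4=0xd1 r5=0xd1  N=1 Z=0
after  6: r0=0xd1 r1=0x0e r2=0xee r3=0x01 r4=0x3d r5=0xd1  N=0 Z=0
after  7: r0=0xd1 r1=0x0e r2=0xee r3=0xd1 r4=0x3d r5=0xd1  N=0 Z=0
-- IRQ taken; context saved, return-PC = 8 --
mismatch: r4: reported 0x35 vs actual 0x3d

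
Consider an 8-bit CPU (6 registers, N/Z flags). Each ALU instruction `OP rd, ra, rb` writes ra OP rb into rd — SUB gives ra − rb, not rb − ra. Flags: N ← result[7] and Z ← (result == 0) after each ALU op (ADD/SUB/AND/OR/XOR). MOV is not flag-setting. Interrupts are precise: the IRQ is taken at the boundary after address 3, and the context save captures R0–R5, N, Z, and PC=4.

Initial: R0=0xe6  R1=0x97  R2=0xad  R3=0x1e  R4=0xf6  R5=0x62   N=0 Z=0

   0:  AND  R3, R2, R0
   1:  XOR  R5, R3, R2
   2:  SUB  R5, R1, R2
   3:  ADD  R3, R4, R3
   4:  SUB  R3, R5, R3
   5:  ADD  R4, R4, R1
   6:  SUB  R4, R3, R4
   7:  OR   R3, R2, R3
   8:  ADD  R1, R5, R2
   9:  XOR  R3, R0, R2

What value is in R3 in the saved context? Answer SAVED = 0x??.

after  0: R0=0xe6 R1=0x97 R2=0xad R3=0xa4 R4=0xf6 R5=0x62  N=1 Z=0
after  1: R0=0xe6 R1=0x97 R2=0xad R3=0xa4 R4=0xf6 R5=0x09  N=0 Z=0
after  2: R0=0xe6 R1=0x97 R2=0xad R3=0xa4 R4=0xf6 R5=0xea  N=1 Z=0
after  3: R0=0xe6 R1=0x97 R2=0xad R3=0x9a R4=0xf6 R5=0xea  N=1 Z=0
-- IRQ taken; context saved, return-PC = 4 --

SAVED = 0x9a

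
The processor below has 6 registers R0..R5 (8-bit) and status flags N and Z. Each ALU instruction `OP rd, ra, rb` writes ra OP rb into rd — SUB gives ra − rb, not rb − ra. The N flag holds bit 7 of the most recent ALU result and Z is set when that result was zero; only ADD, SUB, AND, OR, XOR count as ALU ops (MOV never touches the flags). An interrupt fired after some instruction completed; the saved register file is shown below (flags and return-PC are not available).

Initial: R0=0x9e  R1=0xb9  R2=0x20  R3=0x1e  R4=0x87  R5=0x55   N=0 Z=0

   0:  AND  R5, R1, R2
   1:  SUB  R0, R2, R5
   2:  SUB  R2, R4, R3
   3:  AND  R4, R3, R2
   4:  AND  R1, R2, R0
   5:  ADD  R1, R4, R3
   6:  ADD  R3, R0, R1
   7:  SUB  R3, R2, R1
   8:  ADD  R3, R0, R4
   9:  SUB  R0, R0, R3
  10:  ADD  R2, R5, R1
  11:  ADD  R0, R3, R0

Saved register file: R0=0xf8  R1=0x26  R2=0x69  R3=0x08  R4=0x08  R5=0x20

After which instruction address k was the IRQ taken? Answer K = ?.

K = 9

after  0: R0=0x9e R1=0xb9 R2=0x20 R3=0x1e R4=0x87 R5=0x20  N=0 Z=0
after  1: R0=0x00 R1=0xb9 R2=0x20 R3=0x1e R4=0x87 R5=0x20  N=0 Z=1
after  2: R0=0x00 R1=0xb9 R2=0x69 R3=0x1e R4=0x87 R5=0x20  N=0 Z=0
after  3: R0=0x00 R1=0xb9 R2=0x69 R3=0x1e R4=0x08 R5=0x20  N=0 Z=0
after  4: R0=0x00 R1=0x00 R2=0x69 R3=0x1e R4=0x08 R5=0x20  N=0 Z=1
after  5: R0=0x00 R1=0x26 R2=0x69 R3=0x1e R4=0x08 R5=0x20  N=0 Z=0
after  6: R0=0x00 R1=0x26 R2=0x69 R3=0x26 R4=0x08 R5=0x20  N=0 Z=0
after  7: R0=0x00 R1=0x26 R2=0x69 R3=0x43 R4=0x08 R5=0x20  N=0 Z=0
after  8: R0=0x00 R1=0x26 R2=0x69 R3=0x08 R4=0x08 R5=0x20  N=0 Z=0
after  9: R0=0xf8 R1=0x26 R2=0x69 R3=0x08 R4=0x08 R5=0x20  N=1 Z=0
-- IRQ taken; context saved, return-PC = 10 --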